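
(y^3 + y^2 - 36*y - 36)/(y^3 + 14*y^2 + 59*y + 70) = (y^3 + y^2 - 36*y - 36)/(y^3 + 14*y^2 + 59*y + 70)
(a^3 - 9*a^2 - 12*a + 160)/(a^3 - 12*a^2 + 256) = (a - 5)/(a - 8)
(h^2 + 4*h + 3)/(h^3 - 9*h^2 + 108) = (h + 1)/(h^2 - 12*h + 36)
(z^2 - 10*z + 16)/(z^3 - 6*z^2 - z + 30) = (z^2 - 10*z + 16)/(z^3 - 6*z^2 - z + 30)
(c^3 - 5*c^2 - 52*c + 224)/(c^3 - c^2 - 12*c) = (c^2 - c - 56)/(c*(c + 3))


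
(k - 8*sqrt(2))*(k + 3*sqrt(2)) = k^2 - 5*sqrt(2)*k - 48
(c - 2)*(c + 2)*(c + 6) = c^3 + 6*c^2 - 4*c - 24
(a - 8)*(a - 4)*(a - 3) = a^3 - 15*a^2 + 68*a - 96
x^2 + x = x*(x + 1)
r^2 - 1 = (r - 1)*(r + 1)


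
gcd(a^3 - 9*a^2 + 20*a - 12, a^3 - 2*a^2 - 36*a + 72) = a^2 - 8*a + 12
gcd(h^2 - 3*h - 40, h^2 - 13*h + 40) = h - 8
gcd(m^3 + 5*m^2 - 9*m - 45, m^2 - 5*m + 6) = m - 3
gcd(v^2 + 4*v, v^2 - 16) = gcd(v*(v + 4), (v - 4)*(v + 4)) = v + 4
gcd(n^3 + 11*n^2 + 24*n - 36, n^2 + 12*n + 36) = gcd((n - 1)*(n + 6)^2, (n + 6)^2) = n^2 + 12*n + 36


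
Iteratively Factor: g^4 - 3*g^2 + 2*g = (g)*(g^3 - 3*g + 2) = g*(g - 1)*(g^2 + g - 2) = g*(g - 1)^2*(g + 2)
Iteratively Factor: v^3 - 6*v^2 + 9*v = (v - 3)*(v^2 - 3*v) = (v - 3)^2*(v)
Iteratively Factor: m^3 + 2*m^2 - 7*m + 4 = (m + 4)*(m^2 - 2*m + 1) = (m - 1)*(m + 4)*(m - 1)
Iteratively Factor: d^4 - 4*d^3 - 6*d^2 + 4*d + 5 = (d + 1)*(d^3 - 5*d^2 - d + 5) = (d - 5)*(d + 1)*(d^2 - 1) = (d - 5)*(d + 1)^2*(d - 1)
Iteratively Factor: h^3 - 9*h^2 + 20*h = (h - 4)*(h^2 - 5*h) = h*(h - 4)*(h - 5)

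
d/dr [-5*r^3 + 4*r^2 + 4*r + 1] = -15*r^2 + 8*r + 4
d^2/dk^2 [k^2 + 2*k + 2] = 2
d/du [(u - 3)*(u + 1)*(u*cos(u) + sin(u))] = -(u - 3)*(u + 1)*(u*sin(u) - 2*cos(u)) + (u - 3)*(u*cos(u) + sin(u)) + (u + 1)*(u*cos(u) + sin(u))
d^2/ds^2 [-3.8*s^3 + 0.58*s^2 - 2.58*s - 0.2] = 1.16 - 22.8*s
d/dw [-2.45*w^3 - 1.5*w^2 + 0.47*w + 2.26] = -7.35*w^2 - 3.0*w + 0.47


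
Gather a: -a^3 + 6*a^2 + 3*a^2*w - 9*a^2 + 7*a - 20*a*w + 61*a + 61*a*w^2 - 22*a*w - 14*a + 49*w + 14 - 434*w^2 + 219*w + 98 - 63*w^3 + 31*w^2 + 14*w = -a^3 + a^2*(3*w - 3) + a*(61*w^2 - 42*w + 54) - 63*w^3 - 403*w^2 + 282*w + 112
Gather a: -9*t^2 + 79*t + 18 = -9*t^2 + 79*t + 18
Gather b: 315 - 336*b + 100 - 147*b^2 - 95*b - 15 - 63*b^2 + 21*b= -210*b^2 - 410*b + 400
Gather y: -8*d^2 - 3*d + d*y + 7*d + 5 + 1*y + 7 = -8*d^2 + 4*d + y*(d + 1) + 12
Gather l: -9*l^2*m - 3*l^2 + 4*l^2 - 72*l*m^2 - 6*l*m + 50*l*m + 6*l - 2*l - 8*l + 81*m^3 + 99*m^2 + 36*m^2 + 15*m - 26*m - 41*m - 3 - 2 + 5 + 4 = l^2*(1 - 9*m) + l*(-72*m^2 + 44*m - 4) + 81*m^3 + 135*m^2 - 52*m + 4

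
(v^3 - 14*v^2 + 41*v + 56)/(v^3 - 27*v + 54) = (v^3 - 14*v^2 + 41*v + 56)/(v^3 - 27*v + 54)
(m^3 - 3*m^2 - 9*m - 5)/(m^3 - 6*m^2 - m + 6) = (m^2 - 4*m - 5)/(m^2 - 7*m + 6)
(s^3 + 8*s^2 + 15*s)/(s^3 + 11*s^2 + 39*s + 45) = s/(s + 3)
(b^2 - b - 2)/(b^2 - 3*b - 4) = (b - 2)/(b - 4)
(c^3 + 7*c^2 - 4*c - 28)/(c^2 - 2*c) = c + 9 + 14/c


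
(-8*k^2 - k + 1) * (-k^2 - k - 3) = 8*k^4 + 9*k^3 + 24*k^2 + 2*k - 3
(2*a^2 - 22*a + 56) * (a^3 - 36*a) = 2*a^5 - 22*a^4 - 16*a^3 + 792*a^2 - 2016*a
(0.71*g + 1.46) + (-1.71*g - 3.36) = -1.0*g - 1.9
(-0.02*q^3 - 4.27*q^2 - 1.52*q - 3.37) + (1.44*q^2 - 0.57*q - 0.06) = -0.02*q^3 - 2.83*q^2 - 2.09*q - 3.43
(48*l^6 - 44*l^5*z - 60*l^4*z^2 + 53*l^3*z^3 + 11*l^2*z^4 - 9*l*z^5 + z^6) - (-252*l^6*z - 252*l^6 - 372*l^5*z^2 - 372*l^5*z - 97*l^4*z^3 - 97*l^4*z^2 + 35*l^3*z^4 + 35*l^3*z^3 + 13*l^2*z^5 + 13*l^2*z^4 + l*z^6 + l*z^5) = 252*l^6*z + 300*l^6 + 372*l^5*z^2 + 328*l^5*z + 97*l^4*z^3 + 37*l^4*z^2 - 35*l^3*z^4 + 18*l^3*z^3 - 13*l^2*z^5 - 2*l^2*z^4 - l*z^6 - 10*l*z^5 + z^6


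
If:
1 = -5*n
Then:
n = -1/5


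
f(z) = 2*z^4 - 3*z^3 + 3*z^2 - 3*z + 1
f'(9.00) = 5154.00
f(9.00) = 11152.00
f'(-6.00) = -2091.00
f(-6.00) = 3367.00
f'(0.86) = 0.59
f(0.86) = -0.18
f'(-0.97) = -24.59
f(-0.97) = 11.24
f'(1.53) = 13.76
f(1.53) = 3.65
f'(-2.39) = -177.96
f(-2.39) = 131.52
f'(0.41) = -1.50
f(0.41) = 0.12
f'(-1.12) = -32.25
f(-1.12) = 15.49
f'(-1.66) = -74.35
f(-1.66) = 43.16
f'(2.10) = 44.00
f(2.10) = 19.04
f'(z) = 8*z^3 - 9*z^2 + 6*z - 3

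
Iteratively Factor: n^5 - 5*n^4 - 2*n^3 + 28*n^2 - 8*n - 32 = (n - 2)*(n^4 - 3*n^3 - 8*n^2 + 12*n + 16) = (n - 2)^2*(n^3 - n^2 - 10*n - 8) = (n - 4)*(n - 2)^2*(n^2 + 3*n + 2) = (n - 4)*(n - 2)^2*(n + 1)*(n + 2)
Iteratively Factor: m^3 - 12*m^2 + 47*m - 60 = (m - 4)*(m^2 - 8*m + 15) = (m - 5)*(m - 4)*(m - 3)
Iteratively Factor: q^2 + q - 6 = (q - 2)*(q + 3)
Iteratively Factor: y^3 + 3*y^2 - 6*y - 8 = (y + 1)*(y^2 + 2*y - 8) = (y + 1)*(y + 4)*(y - 2)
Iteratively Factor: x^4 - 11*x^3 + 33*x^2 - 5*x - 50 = (x - 2)*(x^3 - 9*x^2 + 15*x + 25) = (x - 5)*(x - 2)*(x^2 - 4*x - 5) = (x - 5)*(x - 2)*(x + 1)*(x - 5)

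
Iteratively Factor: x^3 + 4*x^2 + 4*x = (x)*(x^2 + 4*x + 4) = x*(x + 2)*(x + 2)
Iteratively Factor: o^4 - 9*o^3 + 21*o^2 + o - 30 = (o - 3)*(o^3 - 6*o^2 + 3*o + 10) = (o - 5)*(o - 3)*(o^2 - o - 2) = (o - 5)*(o - 3)*(o + 1)*(o - 2)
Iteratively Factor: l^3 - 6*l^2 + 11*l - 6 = (l - 1)*(l^2 - 5*l + 6) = (l - 3)*(l - 1)*(l - 2)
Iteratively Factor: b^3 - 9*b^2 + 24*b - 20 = (b - 2)*(b^2 - 7*b + 10) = (b - 2)^2*(b - 5)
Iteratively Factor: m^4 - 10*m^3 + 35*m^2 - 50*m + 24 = (m - 1)*(m^3 - 9*m^2 + 26*m - 24) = (m - 3)*(m - 1)*(m^2 - 6*m + 8) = (m - 3)*(m - 2)*(m - 1)*(m - 4)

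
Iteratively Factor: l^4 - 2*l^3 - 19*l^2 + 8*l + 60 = (l - 5)*(l^3 + 3*l^2 - 4*l - 12) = (l - 5)*(l + 3)*(l^2 - 4) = (l - 5)*(l - 2)*(l + 3)*(l + 2)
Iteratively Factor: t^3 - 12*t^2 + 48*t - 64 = (t - 4)*(t^2 - 8*t + 16) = (t - 4)^2*(t - 4)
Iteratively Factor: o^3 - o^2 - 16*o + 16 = (o - 4)*(o^2 + 3*o - 4) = (o - 4)*(o + 4)*(o - 1)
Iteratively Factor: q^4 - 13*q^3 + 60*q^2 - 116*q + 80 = (q - 2)*(q^3 - 11*q^2 + 38*q - 40) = (q - 5)*(q - 2)*(q^2 - 6*q + 8) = (q - 5)*(q - 4)*(q - 2)*(q - 2)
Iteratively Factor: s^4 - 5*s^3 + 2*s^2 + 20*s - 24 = (s - 2)*(s^3 - 3*s^2 - 4*s + 12) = (s - 2)*(s + 2)*(s^2 - 5*s + 6) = (s - 3)*(s - 2)*(s + 2)*(s - 2)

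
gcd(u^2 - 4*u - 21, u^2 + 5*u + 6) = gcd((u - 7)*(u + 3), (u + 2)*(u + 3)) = u + 3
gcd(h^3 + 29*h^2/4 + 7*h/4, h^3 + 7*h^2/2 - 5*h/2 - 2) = 1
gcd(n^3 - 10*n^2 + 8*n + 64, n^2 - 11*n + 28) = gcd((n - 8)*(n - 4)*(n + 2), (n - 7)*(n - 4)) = n - 4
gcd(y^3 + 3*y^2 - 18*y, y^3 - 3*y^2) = y^2 - 3*y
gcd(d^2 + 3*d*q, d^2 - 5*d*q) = d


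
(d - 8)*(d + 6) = d^2 - 2*d - 48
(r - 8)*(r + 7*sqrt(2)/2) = r^2 - 8*r + 7*sqrt(2)*r/2 - 28*sqrt(2)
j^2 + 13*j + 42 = (j + 6)*(j + 7)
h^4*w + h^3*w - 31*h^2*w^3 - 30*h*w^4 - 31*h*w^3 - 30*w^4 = (h - 6*w)*(h + w)*(h + 5*w)*(h*w + w)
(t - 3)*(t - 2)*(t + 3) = t^3 - 2*t^2 - 9*t + 18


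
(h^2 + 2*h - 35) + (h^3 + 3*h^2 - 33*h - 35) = h^3 + 4*h^2 - 31*h - 70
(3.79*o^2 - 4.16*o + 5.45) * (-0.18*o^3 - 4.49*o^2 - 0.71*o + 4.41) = -0.6822*o^5 - 16.2683*o^4 + 15.0065*o^3 - 4.803*o^2 - 22.2151*o + 24.0345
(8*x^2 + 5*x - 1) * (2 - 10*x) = -80*x^3 - 34*x^2 + 20*x - 2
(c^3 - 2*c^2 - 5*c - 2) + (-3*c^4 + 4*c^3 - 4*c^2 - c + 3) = -3*c^4 + 5*c^3 - 6*c^2 - 6*c + 1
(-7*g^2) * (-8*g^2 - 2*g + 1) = 56*g^4 + 14*g^3 - 7*g^2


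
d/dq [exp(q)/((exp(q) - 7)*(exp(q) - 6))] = (42 - exp(2*q))*exp(q)/(exp(4*q) - 26*exp(3*q) + 253*exp(2*q) - 1092*exp(q) + 1764)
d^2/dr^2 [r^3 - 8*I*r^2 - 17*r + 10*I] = 6*r - 16*I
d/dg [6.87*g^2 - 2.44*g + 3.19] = 13.74*g - 2.44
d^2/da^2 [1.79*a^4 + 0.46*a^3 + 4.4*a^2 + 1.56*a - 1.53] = 21.48*a^2 + 2.76*a + 8.8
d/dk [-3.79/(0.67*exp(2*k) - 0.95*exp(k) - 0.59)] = (5.0786*exp(k) - 3.6005)*exp(k)/(-0.67*exp(2*k) + 0.95*exp(k) + 0.59)^2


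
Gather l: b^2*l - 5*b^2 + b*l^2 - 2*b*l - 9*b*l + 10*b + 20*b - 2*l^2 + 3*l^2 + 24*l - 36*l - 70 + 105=-5*b^2 + 30*b + l^2*(b + 1) + l*(b^2 - 11*b - 12) + 35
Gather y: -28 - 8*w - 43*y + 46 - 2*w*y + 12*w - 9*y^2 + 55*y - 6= 4*w - 9*y^2 + y*(12 - 2*w) + 12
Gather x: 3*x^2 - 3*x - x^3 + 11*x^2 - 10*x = -x^3 + 14*x^2 - 13*x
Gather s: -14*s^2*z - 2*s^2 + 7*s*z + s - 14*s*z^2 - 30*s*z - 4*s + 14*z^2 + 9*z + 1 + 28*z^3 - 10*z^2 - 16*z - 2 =s^2*(-14*z - 2) + s*(-14*z^2 - 23*z - 3) + 28*z^3 + 4*z^2 - 7*z - 1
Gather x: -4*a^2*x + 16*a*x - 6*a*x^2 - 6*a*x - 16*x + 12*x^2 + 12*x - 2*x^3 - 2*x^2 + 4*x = -2*x^3 + x^2*(10 - 6*a) + x*(-4*a^2 + 10*a)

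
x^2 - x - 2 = (x - 2)*(x + 1)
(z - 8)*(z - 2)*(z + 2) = z^3 - 8*z^2 - 4*z + 32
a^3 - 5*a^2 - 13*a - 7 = (a - 7)*(a + 1)^2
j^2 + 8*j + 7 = (j + 1)*(j + 7)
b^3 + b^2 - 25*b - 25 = (b - 5)*(b + 1)*(b + 5)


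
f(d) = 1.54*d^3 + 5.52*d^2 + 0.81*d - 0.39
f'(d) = 4.62*d^2 + 11.04*d + 0.81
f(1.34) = 14.31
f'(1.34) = 23.90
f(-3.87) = -10.11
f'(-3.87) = 27.28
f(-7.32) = -314.57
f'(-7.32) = 167.55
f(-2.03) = 7.83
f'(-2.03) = -2.56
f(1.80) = 27.93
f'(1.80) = 35.65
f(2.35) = 51.98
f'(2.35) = 52.27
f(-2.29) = 8.21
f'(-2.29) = -0.24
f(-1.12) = 3.46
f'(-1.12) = -5.76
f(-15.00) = -3968.04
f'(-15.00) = 874.71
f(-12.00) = -1876.35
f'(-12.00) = 533.61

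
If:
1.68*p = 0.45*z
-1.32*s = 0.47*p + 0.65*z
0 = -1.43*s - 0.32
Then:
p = 0.10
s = -0.22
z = 0.38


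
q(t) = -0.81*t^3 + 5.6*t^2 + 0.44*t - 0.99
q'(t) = -2.43*t^2 + 11.2*t + 0.44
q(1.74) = 12.46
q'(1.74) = 12.57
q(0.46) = 0.32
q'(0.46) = 5.08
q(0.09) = -0.91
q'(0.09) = 1.43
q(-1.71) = 18.68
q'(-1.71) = -25.82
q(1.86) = 13.99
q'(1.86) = 12.87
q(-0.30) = -0.60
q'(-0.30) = -3.14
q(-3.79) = 121.88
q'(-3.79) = -76.91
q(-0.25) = -0.74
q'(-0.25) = -2.51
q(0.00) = -0.99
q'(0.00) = 0.44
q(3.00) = 28.86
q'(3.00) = 12.17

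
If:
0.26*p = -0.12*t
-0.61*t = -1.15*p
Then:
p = 0.00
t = 0.00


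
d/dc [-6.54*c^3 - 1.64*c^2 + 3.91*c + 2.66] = -19.62*c^2 - 3.28*c + 3.91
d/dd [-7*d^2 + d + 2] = 1 - 14*d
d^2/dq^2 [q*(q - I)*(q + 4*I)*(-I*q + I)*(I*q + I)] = 20*q^3 + 36*I*q^2 + 18*q - 6*I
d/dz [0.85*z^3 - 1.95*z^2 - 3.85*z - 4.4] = 2.55*z^2 - 3.9*z - 3.85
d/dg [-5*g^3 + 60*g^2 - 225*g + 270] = -15*g^2 + 120*g - 225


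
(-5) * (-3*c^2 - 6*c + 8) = 15*c^2 + 30*c - 40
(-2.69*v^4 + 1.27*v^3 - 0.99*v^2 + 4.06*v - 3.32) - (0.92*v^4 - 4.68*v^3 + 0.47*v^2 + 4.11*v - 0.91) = -3.61*v^4 + 5.95*v^3 - 1.46*v^2 - 0.0500000000000007*v - 2.41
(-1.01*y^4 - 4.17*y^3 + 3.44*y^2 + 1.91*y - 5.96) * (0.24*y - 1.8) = -0.2424*y^5 + 0.8172*y^4 + 8.3316*y^3 - 5.7336*y^2 - 4.8684*y + 10.728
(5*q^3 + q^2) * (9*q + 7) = 45*q^4 + 44*q^3 + 7*q^2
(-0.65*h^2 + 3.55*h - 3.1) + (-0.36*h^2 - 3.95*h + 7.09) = -1.01*h^2 - 0.4*h + 3.99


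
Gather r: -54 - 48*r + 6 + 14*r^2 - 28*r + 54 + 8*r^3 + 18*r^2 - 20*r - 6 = 8*r^3 + 32*r^2 - 96*r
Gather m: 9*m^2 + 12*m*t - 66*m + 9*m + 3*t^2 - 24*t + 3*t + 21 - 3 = 9*m^2 + m*(12*t - 57) + 3*t^2 - 21*t + 18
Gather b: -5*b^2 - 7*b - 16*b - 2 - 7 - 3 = -5*b^2 - 23*b - 12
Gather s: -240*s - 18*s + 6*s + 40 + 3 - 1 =42 - 252*s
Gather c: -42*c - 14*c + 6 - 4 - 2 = -56*c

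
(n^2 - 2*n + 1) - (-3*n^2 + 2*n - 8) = 4*n^2 - 4*n + 9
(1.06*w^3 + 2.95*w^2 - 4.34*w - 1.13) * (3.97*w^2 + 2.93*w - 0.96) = 4.2082*w^5 + 14.8173*w^4 - 9.6039*w^3 - 20.0343*w^2 + 0.8555*w + 1.0848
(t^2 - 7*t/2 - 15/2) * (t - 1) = t^3 - 9*t^2/2 - 4*t + 15/2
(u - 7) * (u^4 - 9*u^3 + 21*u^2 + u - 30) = u^5 - 16*u^4 + 84*u^3 - 146*u^2 - 37*u + 210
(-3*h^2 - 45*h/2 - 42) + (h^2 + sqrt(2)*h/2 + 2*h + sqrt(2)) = -2*h^2 - 41*h/2 + sqrt(2)*h/2 - 42 + sqrt(2)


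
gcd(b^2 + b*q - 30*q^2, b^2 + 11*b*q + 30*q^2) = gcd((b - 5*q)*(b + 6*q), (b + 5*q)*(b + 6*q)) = b + 6*q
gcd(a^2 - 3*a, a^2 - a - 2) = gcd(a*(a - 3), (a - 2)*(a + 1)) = 1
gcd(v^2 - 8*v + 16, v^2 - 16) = v - 4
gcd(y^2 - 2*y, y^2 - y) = y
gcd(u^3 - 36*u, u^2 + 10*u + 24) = u + 6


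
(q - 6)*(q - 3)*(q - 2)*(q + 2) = q^4 - 9*q^3 + 14*q^2 + 36*q - 72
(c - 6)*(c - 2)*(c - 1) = c^3 - 9*c^2 + 20*c - 12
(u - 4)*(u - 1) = u^2 - 5*u + 4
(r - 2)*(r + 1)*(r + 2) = r^3 + r^2 - 4*r - 4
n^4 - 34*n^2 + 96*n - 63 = (n - 3)^2*(n - 1)*(n + 7)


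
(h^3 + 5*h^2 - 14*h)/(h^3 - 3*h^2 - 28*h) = (-h^2 - 5*h + 14)/(-h^2 + 3*h + 28)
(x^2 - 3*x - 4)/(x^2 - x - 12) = (x + 1)/(x + 3)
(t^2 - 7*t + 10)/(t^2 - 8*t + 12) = (t - 5)/(t - 6)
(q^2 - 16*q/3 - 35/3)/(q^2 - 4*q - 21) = (q + 5/3)/(q + 3)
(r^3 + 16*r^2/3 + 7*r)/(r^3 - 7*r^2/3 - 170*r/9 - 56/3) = 3*r*(r + 3)/(3*r^2 - 14*r - 24)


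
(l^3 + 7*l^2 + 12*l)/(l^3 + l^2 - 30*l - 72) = l/(l - 6)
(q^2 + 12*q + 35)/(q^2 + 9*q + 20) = (q + 7)/(q + 4)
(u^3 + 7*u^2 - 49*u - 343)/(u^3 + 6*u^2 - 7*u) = (u^2 - 49)/(u*(u - 1))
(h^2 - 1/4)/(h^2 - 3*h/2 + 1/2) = (h + 1/2)/(h - 1)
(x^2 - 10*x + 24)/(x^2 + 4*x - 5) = (x^2 - 10*x + 24)/(x^2 + 4*x - 5)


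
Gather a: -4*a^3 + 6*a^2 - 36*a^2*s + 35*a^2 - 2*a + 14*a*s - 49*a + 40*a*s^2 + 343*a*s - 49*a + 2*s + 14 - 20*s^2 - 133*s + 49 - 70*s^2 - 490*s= -4*a^3 + a^2*(41 - 36*s) + a*(40*s^2 + 357*s - 100) - 90*s^2 - 621*s + 63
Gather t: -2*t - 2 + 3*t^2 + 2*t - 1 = 3*t^2 - 3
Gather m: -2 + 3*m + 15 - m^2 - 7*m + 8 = -m^2 - 4*m + 21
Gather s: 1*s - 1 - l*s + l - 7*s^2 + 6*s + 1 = l - 7*s^2 + s*(7 - l)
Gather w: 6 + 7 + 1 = 14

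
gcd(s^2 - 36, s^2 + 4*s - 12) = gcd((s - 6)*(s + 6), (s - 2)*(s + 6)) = s + 6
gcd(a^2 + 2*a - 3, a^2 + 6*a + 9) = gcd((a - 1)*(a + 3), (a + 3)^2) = a + 3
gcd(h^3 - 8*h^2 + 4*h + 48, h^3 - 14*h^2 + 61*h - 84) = h - 4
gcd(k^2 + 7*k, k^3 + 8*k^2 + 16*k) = k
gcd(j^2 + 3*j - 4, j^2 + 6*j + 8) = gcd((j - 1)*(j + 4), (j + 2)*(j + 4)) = j + 4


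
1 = 1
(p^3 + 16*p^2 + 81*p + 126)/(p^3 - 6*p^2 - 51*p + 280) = (p^2 + 9*p + 18)/(p^2 - 13*p + 40)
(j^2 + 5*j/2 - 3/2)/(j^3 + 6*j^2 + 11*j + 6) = (j - 1/2)/(j^2 + 3*j + 2)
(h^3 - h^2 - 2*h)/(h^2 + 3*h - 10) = h*(h + 1)/(h + 5)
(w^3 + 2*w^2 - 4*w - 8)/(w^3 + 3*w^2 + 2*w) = (w^2 - 4)/(w*(w + 1))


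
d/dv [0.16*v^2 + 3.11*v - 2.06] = 0.32*v + 3.11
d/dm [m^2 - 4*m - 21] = 2*m - 4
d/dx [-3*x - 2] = -3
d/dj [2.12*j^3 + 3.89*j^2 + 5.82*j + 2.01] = 6.36*j^2 + 7.78*j + 5.82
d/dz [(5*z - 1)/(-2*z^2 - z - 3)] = (-10*z^2 - 5*z + (4*z + 1)*(5*z - 1) - 15)/(2*z^2 + z + 3)^2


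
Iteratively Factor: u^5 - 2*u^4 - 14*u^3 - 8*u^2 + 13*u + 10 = (u + 1)*(u^4 - 3*u^3 - 11*u^2 + 3*u + 10) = (u - 5)*(u + 1)*(u^3 + 2*u^2 - u - 2) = (u - 5)*(u - 1)*(u + 1)*(u^2 + 3*u + 2) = (u - 5)*(u - 1)*(u + 1)^2*(u + 2)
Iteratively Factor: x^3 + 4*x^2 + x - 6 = (x - 1)*(x^2 + 5*x + 6) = (x - 1)*(x + 3)*(x + 2)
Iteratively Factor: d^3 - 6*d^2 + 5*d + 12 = (d - 4)*(d^2 - 2*d - 3) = (d - 4)*(d - 3)*(d + 1)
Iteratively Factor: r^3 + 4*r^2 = (r)*(r^2 + 4*r) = r*(r + 4)*(r)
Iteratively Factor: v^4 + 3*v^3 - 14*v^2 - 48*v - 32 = (v - 4)*(v^3 + 7*v^2 + 14*v + 8) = (v - 4)*(v + 2)*(v^2 + 5*v + 4) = (v - 4)*(v + 1)*(v + 2)*(v + 4)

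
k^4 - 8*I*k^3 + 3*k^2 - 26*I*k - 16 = (k - 8*I)*(k - I)^2*(k + 2*I)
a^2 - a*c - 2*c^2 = (a - 2*c)*(a + c)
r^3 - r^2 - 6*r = r*(r - 3)*(r + 2)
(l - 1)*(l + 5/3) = l^2 + 2*l/3 - 5/3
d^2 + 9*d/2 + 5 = (d + 2)*(d + 5/2)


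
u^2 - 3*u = u*(u - 3)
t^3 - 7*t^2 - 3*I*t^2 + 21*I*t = t*(t - 7)*(t - 3*I)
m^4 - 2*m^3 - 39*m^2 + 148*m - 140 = (m - 5)*(m - 2)^2*(m + 7)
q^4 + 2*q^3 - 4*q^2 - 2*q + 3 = (q - 1)^2*(q + 1)*(q + 3)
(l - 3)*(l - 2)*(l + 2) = l^3 - 3*l^2 - 4*l + 12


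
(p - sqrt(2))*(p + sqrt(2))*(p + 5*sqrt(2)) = p^3 + 5*sqrt(2)*p^2 - 2*p - 10*sqrt(2)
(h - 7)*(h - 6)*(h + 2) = h^3 - 11*h^2 + 16*h + 84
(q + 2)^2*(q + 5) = q^3 + 9*q^2 + 24*q + 20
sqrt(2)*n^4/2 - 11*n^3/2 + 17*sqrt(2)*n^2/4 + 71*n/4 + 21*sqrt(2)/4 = (n - 7*sqrt(2)/2)*(n - 3*sqrt(2))*(n + sqrt(2)/2)*(sqrt(2)*n/2 + 1/2)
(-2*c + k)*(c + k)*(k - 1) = -2*c^2*k + 2*c^2 - c*k^2 + c*k + k^3 - k^2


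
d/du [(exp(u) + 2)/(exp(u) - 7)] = -9*exp(u)/(exp(u) - 7)^2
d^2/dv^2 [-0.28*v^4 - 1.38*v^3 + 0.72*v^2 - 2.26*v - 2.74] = -3.36*v^2 - 8.28*v + 1.44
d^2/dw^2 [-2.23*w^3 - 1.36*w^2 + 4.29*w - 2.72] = -13.38*w - 2.72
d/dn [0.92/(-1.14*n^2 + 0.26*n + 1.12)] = (2.0976*n - 0.2392)/(-1.14*n^2 + 0.26*n + 1.12)^2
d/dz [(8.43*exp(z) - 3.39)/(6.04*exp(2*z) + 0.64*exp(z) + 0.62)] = (-50.9172*exp(2*z) + 40.9512*exp(z) + 7.3962)*exp(z)/(36.4816*exp(4*z) + 7.7312*exp(3*z) + 7.8992*exp(2*z) + 0.7936*exp(z) + 0.3844)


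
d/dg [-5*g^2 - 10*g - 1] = -10*g - 10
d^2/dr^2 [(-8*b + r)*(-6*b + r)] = 2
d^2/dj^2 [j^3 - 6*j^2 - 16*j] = 6*j - 12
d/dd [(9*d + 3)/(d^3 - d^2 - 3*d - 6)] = 3*(-6*d^3 + 2*d - 15)/(d^6 - 2*d^5 - 5*d^4 - 6*d^3 + 21*d^2 + 36*d + 36)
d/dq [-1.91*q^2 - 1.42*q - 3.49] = -3.82*q - 1.42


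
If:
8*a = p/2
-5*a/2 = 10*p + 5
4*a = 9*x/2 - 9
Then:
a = -2/65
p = -32/65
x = 1154/585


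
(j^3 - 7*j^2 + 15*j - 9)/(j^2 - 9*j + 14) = (j^3 - 7*j^2 + 15*j - 9)/(j^2 - 9*j + 14)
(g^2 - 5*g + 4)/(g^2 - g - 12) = (g - 1)/(g + 3)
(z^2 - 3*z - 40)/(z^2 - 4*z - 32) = (z + 5)/(z + 4)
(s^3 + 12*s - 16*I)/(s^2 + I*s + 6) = (s^2 + 2*I*s + 8)/(s + 3*I)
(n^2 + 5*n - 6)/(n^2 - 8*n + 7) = (n + 6)/(n - 7)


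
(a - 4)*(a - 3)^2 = a^3 - 10*a^2 + 33*a - 36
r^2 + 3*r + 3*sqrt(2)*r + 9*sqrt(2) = (r + 3)*(r + 3*sqrt(2))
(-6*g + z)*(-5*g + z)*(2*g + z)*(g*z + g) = 60*g^4*z + 60*g^4 + 8*g^3*z^2 + 8*g^3*z - 9*g^2*z^3 - 9*g^2*z^2 + g*z^4 + g*z^3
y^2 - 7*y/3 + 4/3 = (y - 4/3)*(y - 1)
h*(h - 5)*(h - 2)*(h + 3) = h^4 - 4*h^3 - 11*h^2 + 30*h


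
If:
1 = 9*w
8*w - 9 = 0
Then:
No Solution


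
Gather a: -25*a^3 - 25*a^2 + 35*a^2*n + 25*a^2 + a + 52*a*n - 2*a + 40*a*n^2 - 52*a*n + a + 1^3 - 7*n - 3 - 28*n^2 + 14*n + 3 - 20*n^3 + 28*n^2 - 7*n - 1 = -25*a^3 + 35*a^2*n + 40*a*n^2 - 20*n^3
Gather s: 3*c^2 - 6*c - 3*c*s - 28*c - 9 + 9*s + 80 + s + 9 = 3*c^2 - 34*c + s*(10 - 3*c) + 80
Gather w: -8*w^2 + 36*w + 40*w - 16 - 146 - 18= -8*w^2 + 76*w - 180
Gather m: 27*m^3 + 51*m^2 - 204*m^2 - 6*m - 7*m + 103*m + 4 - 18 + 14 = 27*m^3 - 153*m^2 + 90*m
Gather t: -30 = -30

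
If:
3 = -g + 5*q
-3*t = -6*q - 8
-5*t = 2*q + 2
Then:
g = -169/18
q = -23/18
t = 1/9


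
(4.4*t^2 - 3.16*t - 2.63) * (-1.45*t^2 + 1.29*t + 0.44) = -6.38*t^4 + 10.258*t^3 + 1.6731*t^2 - 4.7831*t - 1.1572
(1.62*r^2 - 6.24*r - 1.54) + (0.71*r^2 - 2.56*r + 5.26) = 2.33*r^2 - 8.8*r + 3.72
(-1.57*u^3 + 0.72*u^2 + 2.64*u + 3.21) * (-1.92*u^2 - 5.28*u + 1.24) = 3.0144*u^5 + 6.9072*u^4 - 10.8172*u^3 - 19.2096*u^2 - 13.6752*u + 3.9804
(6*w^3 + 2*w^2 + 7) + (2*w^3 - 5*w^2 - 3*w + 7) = 8*w^3 - 3*w^2 - 3*w + 14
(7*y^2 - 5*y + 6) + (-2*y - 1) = 7*y^2 - 7*y + 5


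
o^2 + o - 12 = (o - 3)*(o + 4)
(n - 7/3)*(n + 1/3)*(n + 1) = n^3 - n^2 - 25*n/9 - 7/9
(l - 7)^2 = l^2 - 14*l + 49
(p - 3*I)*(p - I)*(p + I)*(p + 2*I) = p^4 - I*p^3 + 7*p^2 - I*p + 6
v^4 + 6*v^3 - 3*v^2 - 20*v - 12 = (v - 2)*(v + 1)^2*(v + 6)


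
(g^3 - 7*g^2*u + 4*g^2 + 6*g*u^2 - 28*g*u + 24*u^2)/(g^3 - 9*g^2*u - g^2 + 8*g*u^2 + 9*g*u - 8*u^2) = (-g^2 + 6*g*u - 4*g + 24*u)/(-g^2 + 8*g*u + g - 8*u)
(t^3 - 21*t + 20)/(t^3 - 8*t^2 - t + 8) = (t^2 + t - 20)/(t^2 - 7*t - 8)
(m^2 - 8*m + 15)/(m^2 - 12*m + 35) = (m - 3)/(m - 7)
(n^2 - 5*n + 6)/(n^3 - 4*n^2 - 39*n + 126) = (n - 2)/(n^2 - n - 42)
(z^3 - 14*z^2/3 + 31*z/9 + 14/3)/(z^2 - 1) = (9*z^3 - 42*z^2 + 31*z + 42)/(9*(z^2 - 1))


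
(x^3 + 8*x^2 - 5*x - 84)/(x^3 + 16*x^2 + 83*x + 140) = (x - 3)/(x + 5)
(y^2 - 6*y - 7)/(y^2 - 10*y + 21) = (y + 1)/(y - 3)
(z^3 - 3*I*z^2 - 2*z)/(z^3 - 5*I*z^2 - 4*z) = (z - 2*I)/(z - 4*I)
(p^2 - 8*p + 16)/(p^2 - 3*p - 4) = (p - 4)/(p + 1)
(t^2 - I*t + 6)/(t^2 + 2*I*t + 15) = (t + 2*I)/(t + 5*I)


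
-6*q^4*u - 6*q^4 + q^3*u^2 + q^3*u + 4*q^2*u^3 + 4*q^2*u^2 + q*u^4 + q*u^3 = (-q + u)*(2*q + u)*(3*q + u)*(q*u + q)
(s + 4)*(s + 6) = s^2 + 10*s + 24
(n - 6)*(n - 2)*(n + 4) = n^3 - 4*n^2 - 20*n + 48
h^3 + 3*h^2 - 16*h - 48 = (h - 4)*(h + 3)*(h + 4)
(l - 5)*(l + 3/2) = l^2 - 7*l/2 - 15/2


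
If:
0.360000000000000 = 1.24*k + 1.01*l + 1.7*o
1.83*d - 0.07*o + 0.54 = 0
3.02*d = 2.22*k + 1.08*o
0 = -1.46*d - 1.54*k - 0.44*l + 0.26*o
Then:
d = -0.31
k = -0.19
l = 1.41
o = -0.49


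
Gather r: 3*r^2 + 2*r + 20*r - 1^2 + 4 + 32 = 3*r^2 + 22*r + 35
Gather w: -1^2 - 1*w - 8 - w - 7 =-2*w - 16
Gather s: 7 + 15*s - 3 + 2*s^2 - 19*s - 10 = 2*s^2 - 4*s - 6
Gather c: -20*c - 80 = -20*c - 80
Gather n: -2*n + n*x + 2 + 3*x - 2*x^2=n*(x - 2) - 2*x^2 + 3*x + 2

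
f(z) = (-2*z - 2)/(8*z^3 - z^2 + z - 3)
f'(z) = (-2*z - 2)*(-24*z^2 + 2*z - 1)/(8*z^3 - z^2 + z - 3)^2 - 2/(8*z^3 - z^2 + z - 3) = 2*(-8*z^3 + z^2 - z + (z + 1)*(24*z^2 - 2*z + 1) + 3)/(8*z^3 - z^2 + z - 3)^2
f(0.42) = 1.31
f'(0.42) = 3.59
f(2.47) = -0.06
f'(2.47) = 0.06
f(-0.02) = 0.65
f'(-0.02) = 0.89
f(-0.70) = 0.09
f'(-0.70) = 0.47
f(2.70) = -0.05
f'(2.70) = 0.04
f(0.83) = -2.13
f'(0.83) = 18.58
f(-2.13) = -0.03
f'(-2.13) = -0.01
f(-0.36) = 0.33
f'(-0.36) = 0.93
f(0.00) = 0.67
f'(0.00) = 0.89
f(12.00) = 0.00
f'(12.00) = 0.00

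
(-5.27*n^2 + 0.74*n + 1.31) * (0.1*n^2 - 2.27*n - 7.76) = -0.527*n^4 + 12.0369*n^3 + 39.3464*n^2 - 8.7161*n - 10.1656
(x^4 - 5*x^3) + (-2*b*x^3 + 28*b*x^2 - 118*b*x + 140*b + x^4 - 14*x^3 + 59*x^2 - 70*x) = -2*b*x^3 + 28*b*x^2 - 118*b*x + 140*b + 2*x^4 - 19*x^3 + 59*x^2 - 70*x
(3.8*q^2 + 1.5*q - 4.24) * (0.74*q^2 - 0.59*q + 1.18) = 2.812*q^4 - 1.132*q^3 + 0.4614*q^2 + 4.2716*q - 5.0032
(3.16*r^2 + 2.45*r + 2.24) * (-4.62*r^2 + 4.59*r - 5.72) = -14.5992*r^4 + 3.1854*r^3 - 17.1785*r^2 - 3.7324*r - 12.8128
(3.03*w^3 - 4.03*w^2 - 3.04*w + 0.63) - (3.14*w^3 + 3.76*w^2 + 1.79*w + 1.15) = -0.11*w^3 - 7.79*w^2 - 4.83*w - 0.52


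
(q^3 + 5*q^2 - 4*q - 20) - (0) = q^3 + 5*q^2 - 4*q - 20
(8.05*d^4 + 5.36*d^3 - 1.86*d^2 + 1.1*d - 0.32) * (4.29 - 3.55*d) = -28.5775*d^5 + 15.5065*d^4 + 29.5974*d^3 - 11.8844*d^2 + 5.855*d - 1.3728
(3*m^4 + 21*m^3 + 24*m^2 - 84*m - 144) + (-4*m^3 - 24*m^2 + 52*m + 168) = 3*m^4 + 17*m^3 - 32*m + 24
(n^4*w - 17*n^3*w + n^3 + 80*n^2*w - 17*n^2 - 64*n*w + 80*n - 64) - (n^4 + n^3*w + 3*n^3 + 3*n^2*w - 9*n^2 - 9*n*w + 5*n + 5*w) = n^4*w - n^4 - 18*n^3*w - 2*n^3 + 77*n^2*w - 8*n^2 - 55*n*w + 75*n - 5*w - 64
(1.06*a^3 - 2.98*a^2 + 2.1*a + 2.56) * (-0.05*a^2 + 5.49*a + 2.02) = -0.053*a^5 + 5.9684*a^4 - 14.324*a^3 + 5.3814*a^2 + 18.2964*a + 5.1712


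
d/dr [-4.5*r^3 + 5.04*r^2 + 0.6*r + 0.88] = -13.5*r^2 + 10.08*r + 0.6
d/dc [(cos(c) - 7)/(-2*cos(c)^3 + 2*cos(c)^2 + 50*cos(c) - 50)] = (-31*cos(c)/2 + 11*cos(2*c) - cos(3*c)/2 - 139)*sin(c)/(2*(cos(c)^3 - cos(c)^2 - 25*cos(c) + 25)^2)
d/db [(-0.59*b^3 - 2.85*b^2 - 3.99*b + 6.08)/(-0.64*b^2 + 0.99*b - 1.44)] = (0.3776*b^4 - 1.1682*b^3 - 2.8263*b^2 + 15.9904*b - 0.273599999999999)/(0.4096*b^4 - 1.2672*b^3 + 2.8233*b^2 - 2.8512*b + 2.0736)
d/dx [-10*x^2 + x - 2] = 1 - 20*x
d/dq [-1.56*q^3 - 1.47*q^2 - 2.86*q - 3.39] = -4.68*q^2 - 2.94*q - 2.86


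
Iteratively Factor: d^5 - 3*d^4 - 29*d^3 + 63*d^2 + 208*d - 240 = (d + 3)*(d^4 - 6*d^3 - 11*d^2 + 96*d - 80) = (d - 5)*(d + 3)*(d^3 - d^2 - 16*d + 16) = (d - 5)*(d + 3)*(d + 4)*(d^2 - 5*d + 4) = (d - 5)*(d - 1)*(d + 3)*(d + 4)*(d - 4)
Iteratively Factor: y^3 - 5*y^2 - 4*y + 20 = (y - 5)*(y^2 - 4) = (y - 5)*(y + 2)*(y - 2)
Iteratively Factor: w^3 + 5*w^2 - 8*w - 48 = (w + 4)*(w^2 + w - 12) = (w - 3)*(w + 4)*(w + 4)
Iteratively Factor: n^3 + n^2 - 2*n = (n - 1)*(n^2 + 2*n) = (n - 1)*(n + 2)*(n)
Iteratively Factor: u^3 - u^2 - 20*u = (u + 4)*(u^2 - 5*u) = (u - 5)*(u + 4)*(u)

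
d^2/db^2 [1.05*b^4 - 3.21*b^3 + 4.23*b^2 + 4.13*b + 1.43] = 12.6*b^2 - 19.26*b + 8.46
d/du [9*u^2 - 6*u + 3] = 18*u - 6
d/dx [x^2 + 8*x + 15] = 2*x + 8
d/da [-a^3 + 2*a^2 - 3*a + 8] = -3*a^2 + 4*a - 3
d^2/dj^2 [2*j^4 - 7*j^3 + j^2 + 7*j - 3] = 24*j^2 - 42*j + 2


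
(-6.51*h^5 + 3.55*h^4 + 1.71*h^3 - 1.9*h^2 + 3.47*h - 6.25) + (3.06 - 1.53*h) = -6.51*h^5 + 3.55*h^4 + 1.71*h^3 - 1.9*h^2 + 1.94*h - 3.19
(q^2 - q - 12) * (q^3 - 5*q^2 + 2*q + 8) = q^5 - 6*q^4 - 5*q^3 + 66*q^2 - 32*q - 96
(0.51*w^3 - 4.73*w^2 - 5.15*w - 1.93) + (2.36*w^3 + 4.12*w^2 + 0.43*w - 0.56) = 2.87*w^3 - 0.61*w^2 - 4.72*w - 2.49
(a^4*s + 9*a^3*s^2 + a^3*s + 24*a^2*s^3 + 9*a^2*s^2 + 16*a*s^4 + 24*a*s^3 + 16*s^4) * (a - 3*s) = a^5*s + 6*a^4*s^2 + a^4*s - 3*a^3*s^3 + 6*a^3*s^2 - 56*a^2*s^4 - 3*a^2*s^3 - 48*a*s^5 - 56*a*s^4 - 48*s^5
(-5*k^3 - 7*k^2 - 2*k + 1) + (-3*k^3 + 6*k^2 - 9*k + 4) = -8*k^3 - k^2 - 11*k + 5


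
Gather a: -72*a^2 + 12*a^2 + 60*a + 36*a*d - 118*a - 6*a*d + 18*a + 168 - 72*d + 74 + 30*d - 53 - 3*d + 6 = -60*a^2 + a*(30*d - 40) - 45*d + 195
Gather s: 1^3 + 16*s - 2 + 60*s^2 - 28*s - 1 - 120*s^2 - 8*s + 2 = -60*s^2 - 20*s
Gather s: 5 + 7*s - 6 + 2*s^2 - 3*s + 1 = 2*s^2 + 4*s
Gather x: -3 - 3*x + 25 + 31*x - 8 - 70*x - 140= -42*x - 126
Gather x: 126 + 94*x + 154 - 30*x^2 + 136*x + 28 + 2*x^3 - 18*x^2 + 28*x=2*x^3 - 48*x^2 + 258*x + 308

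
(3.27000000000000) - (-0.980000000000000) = 4.25000000000000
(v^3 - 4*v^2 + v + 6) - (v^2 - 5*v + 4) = v^3 - 5*v^2 + 6*v + 2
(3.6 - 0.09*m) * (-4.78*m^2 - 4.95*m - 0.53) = 0.4302*m^3 - 16.7625*m^2 - 17.7723*m - 1.908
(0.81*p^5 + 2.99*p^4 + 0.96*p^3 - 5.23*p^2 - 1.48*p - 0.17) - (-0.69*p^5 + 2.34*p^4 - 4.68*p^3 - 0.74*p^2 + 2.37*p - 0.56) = 1.5*p^5 + 0.65*p^4 + 5.64*p^3 - 4.49*p^2 - 3.85*p + 0.39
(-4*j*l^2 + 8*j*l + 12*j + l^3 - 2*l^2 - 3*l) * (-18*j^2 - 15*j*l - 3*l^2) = 72*j^3*l^2 - 144*j^3*l - 216*j^3 + 42*j^2*l^3 - 84*j^2*l^2 - 126*j^2*l - 3*j*l^4 + 6*j*l^3 + 9*j*l^2 - 3*l^5 + 6*l^4 + 9*l^3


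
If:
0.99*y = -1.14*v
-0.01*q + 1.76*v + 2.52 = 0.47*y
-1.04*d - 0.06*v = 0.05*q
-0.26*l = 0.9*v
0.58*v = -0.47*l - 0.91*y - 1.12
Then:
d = -18.06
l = -1.85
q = 375.04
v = 0.53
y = -0.62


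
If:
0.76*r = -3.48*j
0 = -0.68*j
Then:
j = 0.00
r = 0.00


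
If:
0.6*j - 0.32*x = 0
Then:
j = 0.533333333333333*x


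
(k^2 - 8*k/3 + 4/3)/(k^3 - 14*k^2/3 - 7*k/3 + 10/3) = (k - 2)/(k^2 - 4*k - 5)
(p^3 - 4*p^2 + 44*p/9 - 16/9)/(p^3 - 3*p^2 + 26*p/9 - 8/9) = (p - 2)/(p - 1)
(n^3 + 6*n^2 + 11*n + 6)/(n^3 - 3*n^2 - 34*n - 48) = (n + 1)/(n - 8)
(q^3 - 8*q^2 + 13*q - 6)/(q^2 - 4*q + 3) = (q^2 - 7*q + 6)/(q - 3)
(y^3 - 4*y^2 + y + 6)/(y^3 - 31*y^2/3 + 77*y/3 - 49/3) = 3*(y^3 - 4*y^2 + y + 6)/(3*y^3 - 31*y^2 + 77*y - 49)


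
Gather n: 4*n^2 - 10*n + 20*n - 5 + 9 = 4*n^2 + 10*n + 4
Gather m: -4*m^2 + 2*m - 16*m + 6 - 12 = -4*m^2 - 14*m - 6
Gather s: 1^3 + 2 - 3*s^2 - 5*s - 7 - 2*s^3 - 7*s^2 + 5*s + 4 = -2*s^3 - 10*s^2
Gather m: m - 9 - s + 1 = m - s - 8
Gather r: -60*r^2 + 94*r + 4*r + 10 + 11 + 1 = -60*r^2 + 98*r + 22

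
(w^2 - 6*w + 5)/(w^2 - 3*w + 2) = (w - 5)/(w - 2)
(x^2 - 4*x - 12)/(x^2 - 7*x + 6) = (x + 2)/(x - 1)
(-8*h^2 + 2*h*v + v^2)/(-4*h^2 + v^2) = (4*h + v)/(2*h + v)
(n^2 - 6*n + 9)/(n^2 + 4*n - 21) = (n - 3)/(n + 7)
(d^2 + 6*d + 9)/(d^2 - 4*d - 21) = (d + 3)/(d - 7)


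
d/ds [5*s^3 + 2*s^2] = s*(15*s + 4)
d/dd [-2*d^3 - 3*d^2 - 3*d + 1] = -6*d^2 - 6*d - 3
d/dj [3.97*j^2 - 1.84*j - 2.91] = 7.94*j - 1.84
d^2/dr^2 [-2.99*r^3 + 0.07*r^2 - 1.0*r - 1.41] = 0.14 - 17.94*r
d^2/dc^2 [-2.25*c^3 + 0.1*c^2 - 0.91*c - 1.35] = 0.2 - 13.5*c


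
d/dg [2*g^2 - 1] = 4*g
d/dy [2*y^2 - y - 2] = 4*y - 1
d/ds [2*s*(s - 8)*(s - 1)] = 6*s^2 - 36*s + 16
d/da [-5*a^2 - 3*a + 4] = -10*a - 3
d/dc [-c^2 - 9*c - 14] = -2*c - 9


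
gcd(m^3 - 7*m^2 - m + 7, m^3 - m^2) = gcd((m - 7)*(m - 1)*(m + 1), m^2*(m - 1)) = m - 1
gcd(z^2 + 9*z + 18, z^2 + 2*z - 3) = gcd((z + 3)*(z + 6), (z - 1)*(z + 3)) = z + 3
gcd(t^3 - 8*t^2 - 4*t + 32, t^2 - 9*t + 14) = t - 2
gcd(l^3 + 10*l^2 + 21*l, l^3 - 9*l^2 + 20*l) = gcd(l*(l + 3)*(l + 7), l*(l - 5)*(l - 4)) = l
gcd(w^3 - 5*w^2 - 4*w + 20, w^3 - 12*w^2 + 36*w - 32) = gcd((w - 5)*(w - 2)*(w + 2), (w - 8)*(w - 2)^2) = w - 2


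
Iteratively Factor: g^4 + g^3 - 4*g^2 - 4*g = (g - 2)*(g^3 + 3*g^2 + 2*g) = g*(g - 2)*(g^2 + 3*g + 2) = g*(g - 2)*(g + 1)*(g + 2)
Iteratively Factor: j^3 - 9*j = (j + 3)*(j^2 - 3*j) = (j - 3)*(j + 3)*(j)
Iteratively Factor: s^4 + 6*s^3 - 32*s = (s + 4)*(s^3 + 2*s^2 - 8*s) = (s + 4)^2*(s^2 - 2*s) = (s - 2)*(s + 4)^2*(s)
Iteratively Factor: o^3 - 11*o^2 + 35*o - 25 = (o - 5)*(o^2 - 6*o + 5) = (o - 5)^2*(o - 1)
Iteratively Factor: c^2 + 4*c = (c)*(c + 4)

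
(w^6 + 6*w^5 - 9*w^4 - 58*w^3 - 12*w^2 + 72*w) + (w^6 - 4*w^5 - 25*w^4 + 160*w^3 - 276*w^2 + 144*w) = 2*w^6 + 2*w^5 - 34*w^4 + 102*w^3 - 288*w^2 + 216*w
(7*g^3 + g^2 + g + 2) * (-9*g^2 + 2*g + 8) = -63*g^5 + 5*g^4 + 49*g^3 - 8*g^2 + 12*g + 16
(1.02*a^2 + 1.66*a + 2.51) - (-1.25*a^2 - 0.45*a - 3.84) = 2.27*a^2 + 2.11*a + 6.35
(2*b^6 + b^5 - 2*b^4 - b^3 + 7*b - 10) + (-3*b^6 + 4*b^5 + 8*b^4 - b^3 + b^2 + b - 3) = -b^6 + 5*b^5 + 6*b^4 - 2*b^3 + b^2 + 8*b - 13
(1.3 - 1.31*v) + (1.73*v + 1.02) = 0.42*v + 2.32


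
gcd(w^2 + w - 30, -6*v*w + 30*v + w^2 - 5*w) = w - 5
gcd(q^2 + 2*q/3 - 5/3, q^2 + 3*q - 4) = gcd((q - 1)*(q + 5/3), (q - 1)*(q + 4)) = q - 1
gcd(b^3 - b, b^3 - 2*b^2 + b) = b^2 - b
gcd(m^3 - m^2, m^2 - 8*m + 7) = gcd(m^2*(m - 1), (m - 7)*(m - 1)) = m - 1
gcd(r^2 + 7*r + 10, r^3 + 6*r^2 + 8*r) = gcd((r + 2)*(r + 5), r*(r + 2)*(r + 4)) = r + 2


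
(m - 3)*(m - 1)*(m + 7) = m^3 + 3*m^2 - 25*m + 21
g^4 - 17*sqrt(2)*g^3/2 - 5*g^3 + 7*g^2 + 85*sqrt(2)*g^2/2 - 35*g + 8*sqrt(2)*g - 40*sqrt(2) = (g - 5)*(g - 8*sqrt(2))*(g - sqrt(2))*(g + sqrt(2)/2)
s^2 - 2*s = s*(s - 2)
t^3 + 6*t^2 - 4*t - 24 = (t - 2)*(t + 2)*(t + 6)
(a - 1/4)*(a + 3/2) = a^2 + 5*a/4 - 3/8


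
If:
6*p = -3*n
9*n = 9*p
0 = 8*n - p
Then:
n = 0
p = 0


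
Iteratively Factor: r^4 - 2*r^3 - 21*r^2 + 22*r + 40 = (r + 1)*(r^3 - 3*r^2 - 18*r + 40) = (r - 2)*(r + 1)*(r^2 - r - 20) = (r - 2)*(r + 1)*(r + 4)*(r - 5)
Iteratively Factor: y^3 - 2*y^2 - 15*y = (y)*(y^2 - 2*y - 15) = y*(y + 3)*(y - 5)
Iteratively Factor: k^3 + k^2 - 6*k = (k)*(k^2 + k - 6) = k*(k - 2)*(k + 3)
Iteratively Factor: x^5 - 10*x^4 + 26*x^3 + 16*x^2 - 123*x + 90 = (x - 3)*(x^4 - 7*x^3 + 5*x^2 + 31*x - 30) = (x - 3)*(x + 2)*(x^3 - 9*x^2 + 23*x - 15) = (x - 3)*(x - 1)*(x + 2)*(x^2 - 8*x + 15) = (x - 5)*(x - 3)*(x - 1)*(x + 2)*(x - 3)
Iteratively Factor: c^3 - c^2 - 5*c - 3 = (c + 1)*(c^2 - 2*c - 3) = (c + 1)^2*(c - 3)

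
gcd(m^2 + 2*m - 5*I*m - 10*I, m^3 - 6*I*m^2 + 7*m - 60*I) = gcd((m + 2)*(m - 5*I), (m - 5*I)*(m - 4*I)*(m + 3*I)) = m - 5*I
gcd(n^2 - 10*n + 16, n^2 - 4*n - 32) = n - 8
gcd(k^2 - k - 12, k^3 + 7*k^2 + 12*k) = k + 3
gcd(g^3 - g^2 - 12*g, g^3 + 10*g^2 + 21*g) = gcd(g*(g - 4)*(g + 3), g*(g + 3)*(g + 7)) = g^2 + 3*g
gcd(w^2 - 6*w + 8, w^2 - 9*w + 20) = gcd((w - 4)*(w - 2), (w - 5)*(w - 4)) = w - 4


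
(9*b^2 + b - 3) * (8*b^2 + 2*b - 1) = 72*b^4 + 26*b^3 - 31*b^2 - 7*b + 3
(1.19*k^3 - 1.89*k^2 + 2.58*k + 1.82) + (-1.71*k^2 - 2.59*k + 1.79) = 1.19*k^3 - 3.6*k^2 - 0.00999999999999979*k + 3.61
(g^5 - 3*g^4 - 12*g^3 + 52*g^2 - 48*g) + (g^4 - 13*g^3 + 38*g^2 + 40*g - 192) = g^5 - 2*g^4 - 25*g^3 + 90*g^2 - 8*g - 192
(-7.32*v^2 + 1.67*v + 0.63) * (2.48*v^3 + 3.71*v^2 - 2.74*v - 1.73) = -18.1536*v^5 - 23.0156*v^4 + 27.8149*v^3 + 10.4251*v^2 - 4.6153*v - 1.0899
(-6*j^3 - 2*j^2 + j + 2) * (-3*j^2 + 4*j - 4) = 18*j^5 - 18*j^4 + 13*j^3 + 6*j^2 + 4*j - 8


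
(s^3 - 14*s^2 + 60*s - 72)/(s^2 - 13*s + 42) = (s^2 - 8*s + 12)/(s - 7)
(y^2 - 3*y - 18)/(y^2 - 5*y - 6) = (y + 3)/(y + 1)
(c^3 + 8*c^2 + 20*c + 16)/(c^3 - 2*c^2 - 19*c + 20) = (c^2 + 4*c + 4)/(c^2 - 6*c + 5)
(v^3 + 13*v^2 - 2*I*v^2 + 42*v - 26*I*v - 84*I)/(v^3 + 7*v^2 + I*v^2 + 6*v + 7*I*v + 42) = (v + 6)/(v + 3*I)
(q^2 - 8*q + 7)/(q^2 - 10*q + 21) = (q - 1)/(q - 3)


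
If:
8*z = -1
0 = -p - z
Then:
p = 1/8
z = -1/8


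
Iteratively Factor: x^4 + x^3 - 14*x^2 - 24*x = (x + 2)*(x^3 - x^2 - 12*x) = (x - 4)*(x + 2)*(x^2 + 3*x) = (x - 4)*(x + 2)*(x + 3)*(x)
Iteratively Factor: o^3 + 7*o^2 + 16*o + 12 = (o + 3)*(o^2 + 4*o + 4) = (o + 2)*(o + 3)*(o + 2)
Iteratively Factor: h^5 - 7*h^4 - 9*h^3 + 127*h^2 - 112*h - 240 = (h - 3)*(h^4 - 4*h^3 - 21*h^2 + 64*h + 80) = (h - 5)*(h - 3)*(h^3 + h^2 - 16*h - 16) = (h - 5)*(h - 3)*(h + 1)*(h^2 - 16) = (h - 5)*(h - 3)*(h + 1)*(h + 4)*(h - 4)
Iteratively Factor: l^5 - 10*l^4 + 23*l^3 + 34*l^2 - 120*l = (l)*(l^4 - 10*l^3 + 23*l^2 + 34*l - 120) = l*(l - 5)*(l^3 - 5*l^2 - 2*l + 24) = l*(l - 5)*(l - 4)*(l^2 - l - 6) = l*(l - 5)*(l - 4)*(l - 3)*(l + 2)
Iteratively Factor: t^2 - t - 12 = (t + 3)*(t - 4)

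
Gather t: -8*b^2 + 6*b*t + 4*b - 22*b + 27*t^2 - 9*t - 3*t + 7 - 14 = -8*b^2 - 18*b + 27*t^2 + t*(6*b - 12) - 7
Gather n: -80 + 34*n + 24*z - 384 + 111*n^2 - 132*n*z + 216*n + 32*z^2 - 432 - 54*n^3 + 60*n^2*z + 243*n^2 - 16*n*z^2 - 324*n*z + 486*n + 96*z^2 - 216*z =-54*n^3 + n^2*(60*z + 354) + n*(-16*z^2 - 456*z + 736) + 128*z^2 - 192*z - 896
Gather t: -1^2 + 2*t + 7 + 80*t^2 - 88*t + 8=80*t^2 - 86*t + 14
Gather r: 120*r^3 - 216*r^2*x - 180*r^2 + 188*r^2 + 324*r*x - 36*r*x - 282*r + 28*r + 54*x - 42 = 120*r^3 + r^2*(8 - 216*x) + r*(288*x - 254) + 54*x - 42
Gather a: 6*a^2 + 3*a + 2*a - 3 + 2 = 6*a^2 + 5*a - 1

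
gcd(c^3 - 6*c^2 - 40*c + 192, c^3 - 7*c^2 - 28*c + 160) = c^2 - 12*c + 32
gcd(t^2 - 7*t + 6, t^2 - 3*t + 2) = t - 1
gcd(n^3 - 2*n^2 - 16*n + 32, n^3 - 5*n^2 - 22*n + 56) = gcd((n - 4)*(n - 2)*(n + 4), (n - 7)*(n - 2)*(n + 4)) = n^2 + 2*n - 8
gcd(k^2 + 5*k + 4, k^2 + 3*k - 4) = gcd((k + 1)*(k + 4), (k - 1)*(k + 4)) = k + 4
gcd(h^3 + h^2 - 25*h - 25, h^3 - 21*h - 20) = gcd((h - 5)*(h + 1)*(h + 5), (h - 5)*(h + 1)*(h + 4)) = h^2 - 4*h - 5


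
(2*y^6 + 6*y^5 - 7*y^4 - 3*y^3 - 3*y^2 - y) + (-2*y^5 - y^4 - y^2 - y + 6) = 2*y^6 + 4*y^5 - 8*y^4 - 3*y^3 - 4*y^2 - 2*y + 6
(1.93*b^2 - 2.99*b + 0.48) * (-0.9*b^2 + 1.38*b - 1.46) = -1.737*b^4 + 5.3544*b^3 - 7.376*b^2 + 5.0278*b - 0.7008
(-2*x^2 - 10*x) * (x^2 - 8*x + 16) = -2*x^4 + 6*x^3 + 48*x^2 - 160*x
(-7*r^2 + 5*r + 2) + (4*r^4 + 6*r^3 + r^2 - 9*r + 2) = 4*r^4 + 6*r^3 - 6*r^2 - 4*r + 4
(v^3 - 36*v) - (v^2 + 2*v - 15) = v^3 - v^2 - 38*v + 15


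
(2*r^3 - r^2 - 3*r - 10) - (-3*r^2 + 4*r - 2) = 2*r^3 + 2*r^2 - 7*r - 8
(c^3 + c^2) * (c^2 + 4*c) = c^5 + 5*c^4 + 4*c^3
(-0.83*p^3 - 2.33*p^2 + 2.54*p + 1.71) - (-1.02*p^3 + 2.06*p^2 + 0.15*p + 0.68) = 0.19*p^3 - 4.39*p^2 + 2.39*p + 1.03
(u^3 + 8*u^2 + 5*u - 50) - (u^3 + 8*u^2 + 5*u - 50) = 0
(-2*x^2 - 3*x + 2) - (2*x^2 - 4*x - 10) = -4*x^2 + x + 12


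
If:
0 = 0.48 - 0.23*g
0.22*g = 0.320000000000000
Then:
No Solution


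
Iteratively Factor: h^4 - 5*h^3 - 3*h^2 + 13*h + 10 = (h + 1)*(h^3 - 6*h^2 + 3*h + 10) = (h - 2)*(h + 1)*(h^2 - 4*h - 5) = (h - 5)*(h - 2)*(h + 1)*(h + 1)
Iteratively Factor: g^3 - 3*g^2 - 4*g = (g - 4)*(g^2 + g) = (g - 4)*(g + 1)*(g)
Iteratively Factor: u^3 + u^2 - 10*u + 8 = (u - 1)*(u^2 + 2*u - 8) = (u - 1)*(u + 4)*(u - 2)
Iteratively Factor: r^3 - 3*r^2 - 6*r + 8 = (r - 4)*(r^2 + r - 2) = (r - 4)*(r - 1)*(r + 2)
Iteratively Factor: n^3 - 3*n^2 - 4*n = (n - 4)*(n^2 + n) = n*(n - 4)*(n + 1)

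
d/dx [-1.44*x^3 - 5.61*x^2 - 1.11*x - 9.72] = -4.32*x^2 - 11.22*x - 1.11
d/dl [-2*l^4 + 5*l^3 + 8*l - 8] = -8*l^3 + 15*l^2 + 8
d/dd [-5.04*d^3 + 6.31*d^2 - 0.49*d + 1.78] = -15.12*d^2 + 12.62*d - 0.49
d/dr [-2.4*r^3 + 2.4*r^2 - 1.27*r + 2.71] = -7.2*r^2 + 4.8*r - 1.27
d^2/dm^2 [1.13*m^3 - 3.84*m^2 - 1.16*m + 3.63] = 6.78*m - 7.68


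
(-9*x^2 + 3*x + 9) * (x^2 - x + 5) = -9*x^4 + 12*x^3 - 39*x^2 + 6*x + 45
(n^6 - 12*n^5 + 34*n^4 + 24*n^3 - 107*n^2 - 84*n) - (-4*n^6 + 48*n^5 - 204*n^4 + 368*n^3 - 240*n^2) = 5*n^6 - 60*n^5 + 238*n^4 - 344*n^3 + 133*n^2 - 84*n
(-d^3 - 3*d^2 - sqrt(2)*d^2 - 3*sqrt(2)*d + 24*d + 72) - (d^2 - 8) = -d^3 - 4*d^2 - sqrt(2)*d^2 - 3*sqrt(2)*d + 24*d + 80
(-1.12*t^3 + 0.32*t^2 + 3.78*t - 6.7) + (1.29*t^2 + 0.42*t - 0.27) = -1.12*t^3 + 1.61*t^2 + 4.2*t - 6.97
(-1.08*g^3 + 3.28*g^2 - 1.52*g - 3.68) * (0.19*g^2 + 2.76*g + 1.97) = -0.2052*g^5 - 2.3576*g^4 + 6.6364*g^3 + 1.5672*g^2 - 13.1512*g - 7.2496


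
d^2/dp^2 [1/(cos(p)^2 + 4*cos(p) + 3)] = (-4*sin(p)^4 + 6*sin(p)^2 + 27*cos(p) - 3*cos(3*p) + 24)/((cos(p) + 1)^3*(cos(p) + 3)^3)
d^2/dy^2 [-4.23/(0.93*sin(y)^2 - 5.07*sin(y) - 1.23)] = (-14.634108*sin(y)^4 + 59.834619*sin(y)^3 - 106.135353*sin(y)^2 - 93.290535*sin(y) + 227.140848)/(-0.93*sin(y)^2 + 5.07*sin(y) + 1.23)^3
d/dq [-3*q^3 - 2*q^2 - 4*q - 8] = -9*q^2 - 4*q - 4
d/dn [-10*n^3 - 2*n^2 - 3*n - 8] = -30*n^2 - 4*n - 3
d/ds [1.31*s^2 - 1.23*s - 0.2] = 2.62*s - 1.23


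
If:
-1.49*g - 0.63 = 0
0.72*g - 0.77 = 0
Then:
No Solution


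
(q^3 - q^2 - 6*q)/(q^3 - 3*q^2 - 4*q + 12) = q/(q - 2)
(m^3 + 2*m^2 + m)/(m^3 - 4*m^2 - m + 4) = m*(m + 1)/(m^2 - 5*m + 4)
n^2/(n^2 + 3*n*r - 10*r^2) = n^2/(n^2 + 3*n*r - 10*r^2)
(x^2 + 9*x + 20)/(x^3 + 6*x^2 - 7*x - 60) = 1/(x - 3)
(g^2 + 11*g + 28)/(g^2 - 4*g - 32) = (g + 7)/(g - 8)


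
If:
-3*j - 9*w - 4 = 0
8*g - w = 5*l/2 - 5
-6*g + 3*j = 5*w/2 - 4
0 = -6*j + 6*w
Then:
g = 23/36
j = -1/3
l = 188/45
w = -1/3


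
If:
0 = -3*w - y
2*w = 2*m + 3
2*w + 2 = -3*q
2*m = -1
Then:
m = -1/2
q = -4/3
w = 1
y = -3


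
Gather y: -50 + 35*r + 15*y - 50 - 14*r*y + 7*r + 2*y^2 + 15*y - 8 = 42*r + 2*y^2 + y*(30 - 14*r) - 108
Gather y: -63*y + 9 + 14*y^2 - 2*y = 14*y^2 - 65*y + 9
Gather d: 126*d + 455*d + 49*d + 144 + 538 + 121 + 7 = 630*d + 810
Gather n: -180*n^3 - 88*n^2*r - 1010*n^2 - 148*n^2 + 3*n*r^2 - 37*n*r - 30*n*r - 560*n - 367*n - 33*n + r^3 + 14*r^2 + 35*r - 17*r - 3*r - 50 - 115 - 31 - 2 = -180*n^3 + n^2*(-88*r - 1158) + n*(3*r^2 - 67*r - 960) + r^3 + 14*r^2 + 15*r - 198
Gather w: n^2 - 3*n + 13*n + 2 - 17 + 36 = n^2 + 10*n + 21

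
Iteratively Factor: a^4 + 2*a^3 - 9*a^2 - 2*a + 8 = (a + 1)*(a^3 + a^2 - 10*a + 8) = (a + 1)*(a + 4)*(a^2 - 3*a + 2) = (a - 2)*(a + 1)*(a + 4)*(a - 1)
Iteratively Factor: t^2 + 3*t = (t)*(t + 3)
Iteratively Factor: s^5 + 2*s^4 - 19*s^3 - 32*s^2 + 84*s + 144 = (s + 2)*(s^4 - 19*s^2 + 6*s + 72) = (s - 3)*(s + 2)*(s^3 + 3*s^2 - 10*s - 24) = (s - 3)^2*(s + 2)*(s^2 + 6*s + 8) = (s - 3)^2*(s + 2)^2*(s + 4)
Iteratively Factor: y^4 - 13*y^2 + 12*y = (y + 4)*(y^3 - 4*y^2 + 3*y) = (y - 1)*(y + 4)*(y^2 - 3*y) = y*(y - 1)*(y + 4)*(y - 3)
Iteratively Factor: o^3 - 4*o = (o)*(o^2 - 4) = o*(o - 2)*(o + 2)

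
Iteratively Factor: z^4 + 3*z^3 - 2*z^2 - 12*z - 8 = (z + 1)*(z^3 + 2*z^2 - 4*z - 8) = (z + 1)*(z + 2)*(z^2 - 4) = (z - 2)*(z + 1)*(z + 2)*(z + 2)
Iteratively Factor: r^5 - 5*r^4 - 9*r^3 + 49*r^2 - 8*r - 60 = (r + 1)*(r^4 - 6*r^3 - 3*r^2 + 52*r - 60) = (r - 5)*(r + 1)*(r^3 - r^2 - 8*r + 12) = (r - 5)*(r + 1)*(r + 3)*(r^2 - 4*r + 4) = (r - 5)*(r - 2)*(r + 1)*(r + 3)*(r - 2)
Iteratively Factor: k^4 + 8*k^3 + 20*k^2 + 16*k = (k + 4)*(k^3 + 4*k^2 + 4*k) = (k + 2)*(k + 4)*(k^2 + 2*k) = (k + 2)^2*(k + 4)*(k)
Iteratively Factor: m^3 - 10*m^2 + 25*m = (m)*(m^2 - 10*m + 25) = m*(m - 5)*(m - 5)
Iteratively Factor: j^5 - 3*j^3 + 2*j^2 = (j - 1)*(j^4 + j^3 - 2*j^2) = (j - 1)^2*(j^3 + 2*j^2) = (j - 1)^2*(j + 2)*(j^2) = j*(j - 1)^2*(j + 2)*(j)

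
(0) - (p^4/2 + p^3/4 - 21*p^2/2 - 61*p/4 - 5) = -p^4/2 - p^3/4 + 21*p^2/2 + 61*p/4 + 5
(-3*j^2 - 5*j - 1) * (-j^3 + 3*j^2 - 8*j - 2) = 3*j^5 - 4*j^4 + 10*j^3 + 43*j^2 + 18*j + 2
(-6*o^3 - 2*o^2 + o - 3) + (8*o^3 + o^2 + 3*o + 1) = 2*o^3 - o^2 + 4*o - 2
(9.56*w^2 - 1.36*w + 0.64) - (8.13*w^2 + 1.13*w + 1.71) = 1.43*w^2 - 2.49*w - 1.07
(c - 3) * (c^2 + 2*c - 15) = c^3 - c^2 - 21*c + 45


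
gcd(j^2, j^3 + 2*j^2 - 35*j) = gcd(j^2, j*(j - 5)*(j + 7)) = j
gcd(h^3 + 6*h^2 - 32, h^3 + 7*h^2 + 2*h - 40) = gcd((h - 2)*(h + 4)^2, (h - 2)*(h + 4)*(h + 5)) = h^2 + 2*h - 8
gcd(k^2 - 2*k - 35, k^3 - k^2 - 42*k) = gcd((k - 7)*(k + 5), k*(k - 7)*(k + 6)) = k - 7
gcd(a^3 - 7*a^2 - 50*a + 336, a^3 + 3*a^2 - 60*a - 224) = a^2 - a - 56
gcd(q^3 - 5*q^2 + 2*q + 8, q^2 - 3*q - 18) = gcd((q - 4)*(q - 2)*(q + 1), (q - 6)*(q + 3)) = 1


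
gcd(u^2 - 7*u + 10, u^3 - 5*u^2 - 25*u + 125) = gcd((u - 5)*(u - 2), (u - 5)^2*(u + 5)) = u - 5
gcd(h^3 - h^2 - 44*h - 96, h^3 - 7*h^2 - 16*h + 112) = h + 4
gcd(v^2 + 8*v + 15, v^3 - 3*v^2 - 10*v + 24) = v + 3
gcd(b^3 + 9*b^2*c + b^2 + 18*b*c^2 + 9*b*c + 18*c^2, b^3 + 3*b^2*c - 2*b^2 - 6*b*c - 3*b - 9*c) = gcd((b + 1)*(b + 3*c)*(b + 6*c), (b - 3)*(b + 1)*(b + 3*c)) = b^2 + 3*b*c + b + 3*c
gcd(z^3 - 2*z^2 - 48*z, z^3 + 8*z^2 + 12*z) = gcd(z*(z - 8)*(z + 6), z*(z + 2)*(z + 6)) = z^2 + 6*z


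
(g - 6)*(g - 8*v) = g^2 - 8*g*v - 6*g + 48*v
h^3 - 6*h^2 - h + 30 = (h - 5)*(h - 3)*(h + 2)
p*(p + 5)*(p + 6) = p^3 + 11*p^2 + 30*p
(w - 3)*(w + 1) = w^2 - 2*w - 3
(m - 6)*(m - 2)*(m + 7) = m^3 - m^2 - 44*m + 84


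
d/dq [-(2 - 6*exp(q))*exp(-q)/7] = 2*exp(-q)/7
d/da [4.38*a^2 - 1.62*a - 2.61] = 8.76*a - 1.62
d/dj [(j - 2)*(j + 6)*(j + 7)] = 3*j^2 + 22*j + 16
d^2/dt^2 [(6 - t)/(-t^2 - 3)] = 2*(4*t^2*(t - 6) + 3*(2 - t)*(t^2 + 3))/(t^2 + 3)^3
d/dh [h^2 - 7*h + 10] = 2*h - 7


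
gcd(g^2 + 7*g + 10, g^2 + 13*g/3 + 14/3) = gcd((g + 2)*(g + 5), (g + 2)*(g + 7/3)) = g + 2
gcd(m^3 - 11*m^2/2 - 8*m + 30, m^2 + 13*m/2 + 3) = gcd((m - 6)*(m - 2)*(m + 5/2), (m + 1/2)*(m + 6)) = 1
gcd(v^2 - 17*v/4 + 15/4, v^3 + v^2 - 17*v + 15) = v - 3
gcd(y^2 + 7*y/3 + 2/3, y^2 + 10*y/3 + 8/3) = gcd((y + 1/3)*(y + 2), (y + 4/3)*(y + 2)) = y + 2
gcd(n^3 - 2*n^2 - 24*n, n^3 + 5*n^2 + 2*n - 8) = n + 4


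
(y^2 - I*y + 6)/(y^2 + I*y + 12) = (y + 2*I)/(y + 4*I)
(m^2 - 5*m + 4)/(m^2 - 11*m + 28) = (m - 1)/(m - 7)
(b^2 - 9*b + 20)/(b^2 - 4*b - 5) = (b - 4)/(b + 1)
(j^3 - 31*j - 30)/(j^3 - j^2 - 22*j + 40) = (j^2 - 5*j - 6)/(j^2 - 6*j + 8)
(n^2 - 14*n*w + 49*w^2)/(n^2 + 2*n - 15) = (n^2 - 14*n*w + 49*w^2)/(n^2 + 2*n - 15)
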